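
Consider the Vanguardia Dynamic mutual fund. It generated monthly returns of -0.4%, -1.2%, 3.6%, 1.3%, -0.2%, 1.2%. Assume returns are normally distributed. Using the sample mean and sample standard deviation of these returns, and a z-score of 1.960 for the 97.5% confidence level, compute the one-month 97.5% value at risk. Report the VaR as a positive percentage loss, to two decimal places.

2.64

r̄ = (-0.4 − 1.2 + 3.6 + 1.3 − 0.2 + 1.2) / 6 = 0.7167%
Σ(r − r̄)² = (-0.4 − 0.7167)² + (-1.2 − 0.7167)² + … = 14.6483
σ = √[14.6483 / 5] = 1.7116%
VaR = −(r̄ − z·σ) = −(0.7167 − 1.960 × 1.7116) = −(-2.6380) = 2.6380%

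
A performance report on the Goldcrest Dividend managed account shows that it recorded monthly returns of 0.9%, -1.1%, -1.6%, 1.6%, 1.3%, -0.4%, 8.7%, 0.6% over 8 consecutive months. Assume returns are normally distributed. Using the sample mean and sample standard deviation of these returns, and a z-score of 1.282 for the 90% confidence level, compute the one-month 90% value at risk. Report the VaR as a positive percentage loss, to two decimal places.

2.88

Mean return r̄ = 10.00 / 8 = 1.2500%
Sample σ = √[Σ(r − r̄)² / 7] = √[72.5400 / 7] = √10.3629 = 3.2191%
VaR = −(r̄ − z·σ) = −(1.2500 − 1.282 × 3.2191) = −(-2.8769) = 2.8769%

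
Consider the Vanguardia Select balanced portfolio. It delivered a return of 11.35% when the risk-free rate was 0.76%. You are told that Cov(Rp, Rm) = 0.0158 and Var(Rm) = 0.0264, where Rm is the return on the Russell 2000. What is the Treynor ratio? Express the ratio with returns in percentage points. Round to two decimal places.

β = Cov / Var = 0.0158 / 0.0264 = 0.5985
Treynor = (Rp − Rf) / β = (11.35% − 0.76%) / 0.5985 = 10.59 / 0.5985 = 17.6942

17.69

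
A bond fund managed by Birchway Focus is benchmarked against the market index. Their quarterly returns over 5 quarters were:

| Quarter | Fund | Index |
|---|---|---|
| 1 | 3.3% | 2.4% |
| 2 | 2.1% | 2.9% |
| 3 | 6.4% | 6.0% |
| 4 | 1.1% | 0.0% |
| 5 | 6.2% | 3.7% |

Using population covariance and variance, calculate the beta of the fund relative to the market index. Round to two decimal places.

r̄p = 3.8200%,  r̄m = 3.0000%
Cov = Σ(rp − r̄p)(rm − r̄m) / 5 = 3.6100
Var(rm) = Σ(rm − r̄m)² / 5 = 3.7720
β = Cov / Var = 3.6100 / 3.7720 = 0.9571

0.96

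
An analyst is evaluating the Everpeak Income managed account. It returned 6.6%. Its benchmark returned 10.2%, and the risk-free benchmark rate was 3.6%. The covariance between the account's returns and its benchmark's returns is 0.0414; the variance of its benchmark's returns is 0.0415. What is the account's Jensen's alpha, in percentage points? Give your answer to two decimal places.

-3.58

β = Cov / Var = 0.0414 / 0.0415 = 0.9976
E[R] = Rf + β(Rm − Rf) = 3.6% + 0.9976 × (10.2% − 3.6%) = 10.1842%
α = Rp − E[R] = 6.6% − 10.1842% = -3.5842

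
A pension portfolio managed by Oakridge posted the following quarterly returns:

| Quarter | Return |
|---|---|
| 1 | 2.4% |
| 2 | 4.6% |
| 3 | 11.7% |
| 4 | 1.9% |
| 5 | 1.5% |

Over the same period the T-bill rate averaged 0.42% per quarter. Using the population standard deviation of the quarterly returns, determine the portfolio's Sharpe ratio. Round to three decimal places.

r̄ = (2.4 + 4.6 + 11.7 + 1.9 + 1.5) / 5 = 4.4200%
Population σ = √[Σ(r − r̄)² / 5] = √[71.9880 / 5] = √14.3976 = 3.7944%
Sharpe = (r̄ − rf) / σ = (4.4200 − 0.42) / 3.7944 = 4.0000 / 3.7944 = 1.0542

1.054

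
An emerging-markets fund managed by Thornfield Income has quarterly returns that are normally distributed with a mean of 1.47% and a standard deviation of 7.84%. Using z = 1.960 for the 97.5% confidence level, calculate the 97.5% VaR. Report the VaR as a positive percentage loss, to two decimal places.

13.90

VaR (as % loss) = −(μ − z·σ) = −(1.47% − 1.960 × 7.84%) = −(-13.8964%) = 13.8964%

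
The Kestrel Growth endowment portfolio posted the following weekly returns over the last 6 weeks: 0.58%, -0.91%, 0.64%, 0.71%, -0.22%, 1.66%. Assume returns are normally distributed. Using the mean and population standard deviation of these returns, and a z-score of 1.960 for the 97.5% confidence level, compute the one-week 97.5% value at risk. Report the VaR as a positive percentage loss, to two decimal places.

Mean return r̄ = 2.460 / 6 = 0.4100%
Σ(r − r̄)² = (0.58 − 0.4100)² + (-0.91 − 0.4100)² + (0.64 − 0.4100)² + … = 3.8736
σ = √[3.8736 / 6] = 0.8035%
VaR = −(r̄ − z·σ) = −(0.4100 − 1.960 × 0.8035) = −(-1.1649) = 1.1649%

1.16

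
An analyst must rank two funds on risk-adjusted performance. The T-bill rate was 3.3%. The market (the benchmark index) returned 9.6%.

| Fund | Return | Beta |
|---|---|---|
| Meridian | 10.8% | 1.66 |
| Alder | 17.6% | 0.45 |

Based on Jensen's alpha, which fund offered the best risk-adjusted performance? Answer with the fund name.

Meridian: α = 10.8% − [3.3% + 1.66 × (9.6% − 3.3%)] = -2.958
Alder: α = 17.6% − [3.3% + 0.45 × (9.6% − 3.3%)] = 11.465
Highest: Alder (11.465).

Alder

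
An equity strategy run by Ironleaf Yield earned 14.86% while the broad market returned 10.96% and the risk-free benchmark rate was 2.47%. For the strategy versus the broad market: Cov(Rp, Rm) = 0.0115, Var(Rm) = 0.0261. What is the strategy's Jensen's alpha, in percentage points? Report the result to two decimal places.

β = Cov / Var = 0.0115 / 0.0261 = 0.4406
E[R] = Rf + β(Rm − Rf) = 2.47% + 0.4406 × (10.96% − 2.47%) = 6.2107%
α = Rp − E[R] = 14.86% − 6.2107% = 8.6493

8.65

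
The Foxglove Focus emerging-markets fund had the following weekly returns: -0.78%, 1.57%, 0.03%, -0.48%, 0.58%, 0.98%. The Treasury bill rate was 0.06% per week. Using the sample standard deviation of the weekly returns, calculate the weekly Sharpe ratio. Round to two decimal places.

0.29

r̄ = (-0.78 + 1.57 + 0.03 − 0.48 + 0.58 + 0.98) / 6 = 0.3167%
Sample std dev = √[3.9997 / 5] = 0.8944%
Sharpe = (r̄ − rf) / σ = (0.3167 − 0.06) / 0.8944 = 0.2567 / 0.8944 = 0.2870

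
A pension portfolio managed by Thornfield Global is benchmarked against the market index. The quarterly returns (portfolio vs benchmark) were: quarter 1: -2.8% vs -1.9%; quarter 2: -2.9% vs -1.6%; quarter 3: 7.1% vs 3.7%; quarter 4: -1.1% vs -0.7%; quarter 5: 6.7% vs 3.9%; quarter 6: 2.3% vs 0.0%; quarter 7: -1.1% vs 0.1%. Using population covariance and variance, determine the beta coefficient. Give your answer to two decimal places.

1.74

r̄p = 1.1714%,  r̄m = 0.5000%
Cov = Σ(rp − r̄p)(rm − r̄m) / 7 = 8.4171
Var(rm) = Σ(rm − r̄m)² / 7 = 4.8314
β = Cov / Var = 8.4171 / 4.8314 = 1.7422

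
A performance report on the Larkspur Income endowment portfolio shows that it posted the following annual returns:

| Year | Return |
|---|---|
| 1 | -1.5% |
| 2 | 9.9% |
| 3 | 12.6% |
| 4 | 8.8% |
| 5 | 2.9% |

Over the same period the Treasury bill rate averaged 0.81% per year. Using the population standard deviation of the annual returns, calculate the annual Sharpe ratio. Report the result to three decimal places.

r̄ = (-1.5 + 9.9 + 12.6 + 8.8 + 2.9) / 5 = 6.5400%
Σ(r − r̄)² = (-1.5 − 6.5400)² + (9.9 − 6.5400)² + … = 131.0120
σ = √[131.0120 / 5] = 5.1188%
Sharpe = (r̄ − rf) / σ = (6.5400 − 0.81) / 5.1188 = 5.7300 / 5.1188 = 1.1194

1.119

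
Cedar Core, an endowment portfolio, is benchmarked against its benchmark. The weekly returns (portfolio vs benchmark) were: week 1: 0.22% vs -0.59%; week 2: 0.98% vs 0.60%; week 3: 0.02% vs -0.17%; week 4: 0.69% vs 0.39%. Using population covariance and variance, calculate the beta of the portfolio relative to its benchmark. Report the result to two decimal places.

0.70

r̄p = 0.4775%,  r̄m = 0.0575%
Cov = Σ(rp − r̄p)(rm − r̄m) / 4 = 0.1535
Var(rm) = Σ(rm − r̄m)² / 4 = 0.2190
β = Cov / Var = 0.1535 / 0.2190 = 0.7009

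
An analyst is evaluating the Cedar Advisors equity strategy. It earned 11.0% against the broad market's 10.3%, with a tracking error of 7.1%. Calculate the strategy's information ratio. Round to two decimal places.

IR = (Rp − Rb) / TE = (11.0% − 10.3%) / 7.1% = 0.70% / 7.1% = 0.0986

0.10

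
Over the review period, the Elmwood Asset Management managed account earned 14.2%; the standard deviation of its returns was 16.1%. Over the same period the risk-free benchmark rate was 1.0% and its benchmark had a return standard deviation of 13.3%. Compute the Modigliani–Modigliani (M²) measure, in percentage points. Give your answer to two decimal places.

11.90

Sharpe = (Rp − Rf) / σp = (14.2% − 1.0%) / 16.1% = 0.8199
M² = Rf + Sharpe × σm = 1.0% + 0.8199 × 13.3% = 11.9047%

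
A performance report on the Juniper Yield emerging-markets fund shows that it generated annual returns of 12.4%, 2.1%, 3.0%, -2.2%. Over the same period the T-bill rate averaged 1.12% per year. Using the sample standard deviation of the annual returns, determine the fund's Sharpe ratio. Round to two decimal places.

μ = (12.4 + 2.1 + 3 − 2.2) / 4 = 3.8250%
Σ(r − μ)² = (12.4 − 3.8250)² + (2.1 − 3.8250)² + (3 − 3.8250)² + … = 113.4875
σ = √[113.4875 / 3] = 6.1505%
Sharpe = (μ − rf) / σ = (3.8250 − 1.12) / 6.1505 = 2.7050 / 6.1505 = 0.4398

0.44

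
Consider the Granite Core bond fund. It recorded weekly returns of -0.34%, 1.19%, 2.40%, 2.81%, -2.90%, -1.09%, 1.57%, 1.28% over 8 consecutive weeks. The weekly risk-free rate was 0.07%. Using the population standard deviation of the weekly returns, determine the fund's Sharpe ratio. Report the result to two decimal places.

r̄ = (-0.34 + 1.19 + 2.4 + 2.81 − 2.9 − 1.09 + 1.57 + 1.28) / 8 = 0.6150%
Population σ = √[Σ(r − r̄)² / 8] = √[25.8634 / 8] = √3.2329 = 1.7980%
Sharpe = (r̄ − rf) / σ = (0.6150 − 0.07) / 1.7980 = 0.5450 / 1.7980 = 0.3031

0.30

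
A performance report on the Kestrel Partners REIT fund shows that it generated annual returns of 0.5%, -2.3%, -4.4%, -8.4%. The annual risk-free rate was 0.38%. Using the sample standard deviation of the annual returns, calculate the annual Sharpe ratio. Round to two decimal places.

-1.07

μ = (0.5 − 2.3 − 4.4 − 8.4) / 4 = -3.6500%
Σ(r − μ)² = (0.5 − (-3.6500))² + (-2.3 − (-3.6500))² + (-4.4 − (-3.6500))² + … = 42.1700
sample σ = √(42.1700 / 3) = √14.0567 = 3.7492%
Sharpe = (μ − rf) / σ = (-3.6500 − 0.38) / 3.7492 = -4.0300 / 3.7492 = -1.0749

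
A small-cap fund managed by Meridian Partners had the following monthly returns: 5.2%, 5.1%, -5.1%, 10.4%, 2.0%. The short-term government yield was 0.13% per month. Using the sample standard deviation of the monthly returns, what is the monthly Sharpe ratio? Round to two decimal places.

Mean return μ = 17.60 / 5 = 3.5200%
Σ(r − μ)² = 129.2680; sample σ = √(129.2680/4) = 5.6848%
Sharpe = (μ − rf) / σ = (3.5200 − 0.13) / 5.6848 = 3.3900 / 5.6848 = 0.5963

0.60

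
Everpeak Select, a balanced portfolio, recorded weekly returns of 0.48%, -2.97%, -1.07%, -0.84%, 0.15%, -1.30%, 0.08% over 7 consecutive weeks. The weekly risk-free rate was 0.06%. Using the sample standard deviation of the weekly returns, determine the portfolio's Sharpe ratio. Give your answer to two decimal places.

-0.71

r̄ = (0.48 − 2.97 − 1.07 − 0.84 + 0.15 − 1.3 + 0.08) / 7 = -0.7814%
Sample σ = √[Σ(r − r̄)² / 6] = √[8.3463 / 6] = √1.3911 = 1.1794%
Sharpe = (r̄ − rf) / σ = (-0.7814 − 0.06) / 1.1794 = -0.8414 / 1.1794 = -0.7134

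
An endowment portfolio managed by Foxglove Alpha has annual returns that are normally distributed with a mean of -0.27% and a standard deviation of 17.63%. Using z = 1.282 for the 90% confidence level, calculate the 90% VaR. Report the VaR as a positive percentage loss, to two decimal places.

VaR (as % loss) = −(μ − z·σ) = −(-0.27% − 1.282 × 17.63%) = −(-22.87166%) = 22.87166%

22.87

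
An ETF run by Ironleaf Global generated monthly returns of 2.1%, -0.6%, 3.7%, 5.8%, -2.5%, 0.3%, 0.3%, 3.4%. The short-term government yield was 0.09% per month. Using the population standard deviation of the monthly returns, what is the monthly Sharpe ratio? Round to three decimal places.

μ = (2.1 − 0.6 + 3.7 + 5.8 − 2.5 + 0.3 + 0.3 + 3.4) / 8 = 12.50 / 8 = 1.5625%
Population σ = √[Σ(r − μ)² / 8] = √[50.5588 / 8] = √6.3199 = 2.5139%
Sharpe = (μ − rf) / σ = (1.5625 − 0.09) / 2.5139 = 1.4725 / 2.5139 = 0.5857

0.586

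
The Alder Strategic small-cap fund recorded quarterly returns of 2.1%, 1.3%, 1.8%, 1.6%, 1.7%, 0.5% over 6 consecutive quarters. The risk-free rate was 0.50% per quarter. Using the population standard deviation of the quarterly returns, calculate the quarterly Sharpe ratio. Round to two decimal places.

1.97

r̄ = (2.1 + 1.3 + 1.8 + 1.6 + 1.7 + 0.5) / 6 = 9.00 / 6 = 1.5000%
Population std dev = √[1.5400 / 6] = 0.5066%
Sharpe = (r̄ − rf) / σ = (1.5000 − 0.5) / 0.5066 = 1.0000 / 0.5066 = 1.9739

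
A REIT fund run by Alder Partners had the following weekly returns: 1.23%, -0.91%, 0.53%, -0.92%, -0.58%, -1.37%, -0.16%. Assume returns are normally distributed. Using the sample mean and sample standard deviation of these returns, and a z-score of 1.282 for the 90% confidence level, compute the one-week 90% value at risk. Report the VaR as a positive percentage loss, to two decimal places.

1.49

r̄ = (1.23 − 0.91 + 0.53 − 0.92 − 0.58 − 1.37 − 0.16) / 7 = -0.3114%
Sample std dev = √[5.0283 / 6] = 0.9155%
VaR = −(r̄ − z·σ) = −(-0.3114 − 1.282 × 0.9155) = −(-1.4851) = 1.4851%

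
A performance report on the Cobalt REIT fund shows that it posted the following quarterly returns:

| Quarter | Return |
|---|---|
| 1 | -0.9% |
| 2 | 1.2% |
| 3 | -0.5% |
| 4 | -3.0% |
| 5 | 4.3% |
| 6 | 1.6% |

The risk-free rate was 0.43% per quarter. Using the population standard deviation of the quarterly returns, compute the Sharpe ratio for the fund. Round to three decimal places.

μ = (-0.9 + 1.2 − 0.5 − 3 + 4.3 + 1.6) / 6 = 2.70 / 6 = 0.4500%
Σ(r − μ)² = 31.3350; population σ = √(31.3350/6) = 2.2853%
Sharpe = (μ − rf) / σ = (0.4500 − 0.43) / 2.2853 = 0.0200 / 2.2853 = 0.0088

0.009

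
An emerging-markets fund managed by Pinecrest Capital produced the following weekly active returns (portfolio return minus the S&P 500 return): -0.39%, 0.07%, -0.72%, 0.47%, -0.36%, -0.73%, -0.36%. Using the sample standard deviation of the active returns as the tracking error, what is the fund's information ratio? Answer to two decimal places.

μ = (-0.39 + 0.07 − 0.72 + 0.47 − 0.36 − 0.73 − 0.36) / 7 = -0.2886%
Σ(r − μ)² = 1.1055; sample σ = √(1.1055/6) = 0.4292%
IR = μ / tracking error = -0.2886 / 0.4292 = -0.6724

-0.67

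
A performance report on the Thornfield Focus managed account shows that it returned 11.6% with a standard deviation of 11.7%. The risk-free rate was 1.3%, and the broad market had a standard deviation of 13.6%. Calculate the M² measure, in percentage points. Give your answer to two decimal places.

13.27

Sharpe = (Rp − Rf) / σp = (11.6% − 1.3%) / 11.7% = 0.8803
M² = Rf + Sharpe × σm = 1.3% + 0.8803 × 13.6% = 13.2721%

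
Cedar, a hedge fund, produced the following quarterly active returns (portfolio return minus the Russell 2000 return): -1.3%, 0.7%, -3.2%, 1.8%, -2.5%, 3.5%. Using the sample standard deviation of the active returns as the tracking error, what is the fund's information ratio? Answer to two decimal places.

-0.06

μ = (-1.3 + 0.7 − 3.2 + 1.8 − 2.5 + 3.5) / 6 = -1.00 / 6 = -0.1667%
Σ(r − μ)² = (-1.3 − (-0.1667))² + (0.7 − (-0.1667))² + (-3.2 − (-0.1667))² + … = 33.9933
σ = √[33.9933 / 5] = 2.6074%
IR = μ / tracking error = -0.1667 / 2.6074 = -0.0639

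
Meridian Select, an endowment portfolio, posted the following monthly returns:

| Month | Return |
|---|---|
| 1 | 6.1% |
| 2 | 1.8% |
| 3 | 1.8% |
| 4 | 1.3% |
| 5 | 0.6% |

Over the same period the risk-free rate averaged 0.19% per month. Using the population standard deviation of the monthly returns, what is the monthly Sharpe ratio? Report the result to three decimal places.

r̄ = (6.1 + 1.8 + 1.8 + 1.3 + 0.6) / 5 = 2.3200%
Σ(r − r̄)² = (6.1 − 2.3200)² + (1.8 − 2.3200)² + (1.8 − 2.3200)² + … = 18.8280
σ = √[18.8280 / 5] = 1.9405%
Sharpe = (r̄ − rf) / σ = (2.3200 − 0.19) / 1.9405 = 2.1300 / 1.9405 = 1.0977

1.098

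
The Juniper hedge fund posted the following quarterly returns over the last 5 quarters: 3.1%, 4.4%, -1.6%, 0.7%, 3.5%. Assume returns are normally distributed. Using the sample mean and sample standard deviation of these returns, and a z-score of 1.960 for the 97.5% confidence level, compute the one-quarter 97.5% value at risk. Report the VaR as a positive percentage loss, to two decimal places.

2.77

μ = (3.1 + 4.4 − 1.6 + 0.7 + 3.5) / 5 = 10.10 / 5 = 2.0200%
Sample std dev = √[23.8680 / 4] = 2.4427%
VaR = −(μ − z·σ) = −(2.0200 − 1.960 × 2.4427) = −(-2.7677) = 2.7677%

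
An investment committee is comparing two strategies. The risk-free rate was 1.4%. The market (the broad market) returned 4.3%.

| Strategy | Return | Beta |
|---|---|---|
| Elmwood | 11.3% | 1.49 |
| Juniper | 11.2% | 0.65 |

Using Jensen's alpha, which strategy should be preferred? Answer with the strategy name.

Juniper

Elmwood: α = 11.3% − [1.4% + 1.49 × (4.3% − 1.4%)] = 5.579
Juniper: α = 11.2% − [1.4% + 0.65 × (4.3% − 1.4%)] = 7.915
Highest: Juniper (7.915).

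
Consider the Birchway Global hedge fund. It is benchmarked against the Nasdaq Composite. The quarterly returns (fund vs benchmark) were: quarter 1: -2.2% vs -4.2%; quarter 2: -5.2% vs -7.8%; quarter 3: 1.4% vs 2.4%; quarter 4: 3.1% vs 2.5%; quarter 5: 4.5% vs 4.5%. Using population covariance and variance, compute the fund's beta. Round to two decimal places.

r̄p = 0.3200%,  r̄m = -0.5200%
Cov = Σ(rp − r̄p)(rm − r̄m) / 5 = 16.3984
Var(rm) = Σ(rm − r̄m)² / 5 = 21.8776
β = Cov / Var = 16.3984 / 21.8776 = 0.7496

0.75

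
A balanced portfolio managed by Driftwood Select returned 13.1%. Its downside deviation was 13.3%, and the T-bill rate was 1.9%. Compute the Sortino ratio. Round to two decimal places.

Sortino = (Rp − Rf) / σd = (13.1% − 1.9%) / 13.3% = 11.20% / 13.3% = 0.8421

0.84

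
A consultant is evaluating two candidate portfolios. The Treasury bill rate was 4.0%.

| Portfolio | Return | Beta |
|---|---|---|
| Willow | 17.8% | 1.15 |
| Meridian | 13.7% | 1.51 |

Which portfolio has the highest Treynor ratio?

Willow: Treynor = (17.8% − 4.0%) / 1.15 = 12.000
Meridian: Treynor = (13.7% − 4.0%) / 1.51 = 6.424
Highest: Willow (12.000).

Willow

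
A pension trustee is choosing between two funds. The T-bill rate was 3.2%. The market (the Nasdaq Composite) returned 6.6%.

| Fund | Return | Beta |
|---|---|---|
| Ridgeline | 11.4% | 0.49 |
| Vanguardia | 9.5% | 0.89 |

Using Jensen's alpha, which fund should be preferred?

Ridgeline: α = 11.4% − [3.2% + 0.49 × (6.6% − 3.2%)] = 6.534
Vanguardia: α = 9.5% − [3.2% + 0.89 × (6.6% − 3.2%)] = 3.274
Highest: Ridgeline (6.534).

Ridgeline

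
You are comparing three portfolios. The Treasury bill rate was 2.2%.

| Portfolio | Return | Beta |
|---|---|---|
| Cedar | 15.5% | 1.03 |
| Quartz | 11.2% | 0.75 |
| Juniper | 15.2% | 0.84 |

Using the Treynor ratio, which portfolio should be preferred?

Cedar: Treynor = (15.5% − 2.2%) / 1.03 = 12.913
Quartz: Treynor = (11.2% − 2.2%) / 0.75 = 12.000
Juniper: Treynor = (15.2% − 2.2%) / 0.84 = 15.476
Highest: Juniper (15.476).

Juniper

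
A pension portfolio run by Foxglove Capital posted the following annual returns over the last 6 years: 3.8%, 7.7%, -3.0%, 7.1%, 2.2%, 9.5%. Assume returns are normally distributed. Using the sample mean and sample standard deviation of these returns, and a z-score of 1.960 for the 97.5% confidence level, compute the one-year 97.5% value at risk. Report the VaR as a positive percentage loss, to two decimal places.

Mean return r̄ = 27.30 / 6 = 4.5500%
Sample σ = √[Σ(r − r̄)² / 5] = √[104.0150 / 5] = √20.8030 = 4.5610%
VaR = −(r̄ − z·σ) = −(4.5500 − 1.960 × 4.5610) = −(-4.3896) = 4.3896%

4.39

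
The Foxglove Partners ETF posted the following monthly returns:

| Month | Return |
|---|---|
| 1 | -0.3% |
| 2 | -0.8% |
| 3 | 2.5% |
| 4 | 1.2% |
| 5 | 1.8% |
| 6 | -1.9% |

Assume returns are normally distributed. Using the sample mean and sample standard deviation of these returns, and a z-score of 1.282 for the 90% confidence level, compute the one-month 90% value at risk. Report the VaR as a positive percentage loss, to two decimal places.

1.75

r̄ = (-0.3 − 0.8 + 2.5 + 1.2 + 1.8 − 1.9) / 6 = 2.50 / 6 = 0.4167%
Σ(r − r̄)² = (-0.3 − 0.4167)² + (-0.8 − 0.4167)² + (2.5 − 0.4167)² + … = 14.2283
σ = √[14.2283 / 5] = 1.6869%
VaR = −(r̄ − z·σ) = −(0.4167 − 1.282 × 1.6869) = −(-1.7459) = 1.7459%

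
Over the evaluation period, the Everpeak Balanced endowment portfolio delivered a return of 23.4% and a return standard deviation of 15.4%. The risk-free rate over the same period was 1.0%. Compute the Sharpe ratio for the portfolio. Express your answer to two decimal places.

1.45

Sharpe = (Rp − Rf) / σp = (23.4% − 1.0%) / 15.4% = 22.40% / 15.4% = 1.4545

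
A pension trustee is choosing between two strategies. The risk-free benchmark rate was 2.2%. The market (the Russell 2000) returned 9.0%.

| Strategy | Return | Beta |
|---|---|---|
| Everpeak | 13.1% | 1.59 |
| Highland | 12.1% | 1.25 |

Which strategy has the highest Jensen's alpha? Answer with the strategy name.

Everpeak: α = 13.1% − [2.2% + 1.59 × (9.0% − 2.2%)] = 0.088
Highland: α = 12.1% − [2.2% + 1.25 × (9.0% − 2.2%)] = 1.400
Highest: Highland (1.400).

Highland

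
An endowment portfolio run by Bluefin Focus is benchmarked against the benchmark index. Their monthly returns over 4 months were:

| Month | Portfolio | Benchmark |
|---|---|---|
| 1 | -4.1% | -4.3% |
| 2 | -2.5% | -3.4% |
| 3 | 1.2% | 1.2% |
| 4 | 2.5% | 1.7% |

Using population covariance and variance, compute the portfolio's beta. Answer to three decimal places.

0.990

r̄p = -0.7250%,  r̄m = -1.2000%
Cov = Σ(rp − r̄p)(rm − r̄m) / 4 = 7.0850
Var(rm) = Σ(rm − r̄m)² / 4 = 7.1550
β = Cov / Var = 7.0850 / 7.1550 = 0.9902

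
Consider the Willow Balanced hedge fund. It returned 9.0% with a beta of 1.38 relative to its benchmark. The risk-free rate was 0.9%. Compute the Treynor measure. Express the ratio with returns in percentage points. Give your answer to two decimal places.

Treynor = (Rp − Rf) / β = (9.0% − 0.9%) / 1.38 = 8.10 / 1.38 = 5.8696

5.87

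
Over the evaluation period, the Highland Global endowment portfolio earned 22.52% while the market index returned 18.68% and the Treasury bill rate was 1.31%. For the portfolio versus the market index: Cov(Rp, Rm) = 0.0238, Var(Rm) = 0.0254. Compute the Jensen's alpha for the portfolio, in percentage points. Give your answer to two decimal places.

4.93

β = Cov / Var = 0.0238 / 0.0254 = 0.9370
E[R] = Rf + β(Rm − Rf) = 1.31% + 0.9370 × (18.68% − 1.31%) = 17.5857%
α = Rp − E[R] = 22.52% − 17.5857% = 4.9343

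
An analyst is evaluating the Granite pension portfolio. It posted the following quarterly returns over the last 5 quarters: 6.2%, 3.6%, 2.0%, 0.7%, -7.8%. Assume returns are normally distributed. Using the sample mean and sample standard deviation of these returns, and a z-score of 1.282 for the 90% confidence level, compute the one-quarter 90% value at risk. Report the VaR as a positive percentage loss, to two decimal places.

5.85

μ = (6.2 + 3.6 + 2 + 0.7 − 7.8) / 5 = 4.70 / 5 = 0.9400%
Sample std dev = √[112.3120 / 4] = 5.2989%
VaR = −(μ − z·σ) = −(0.9400 − 1.282 × 5.2989) = −(-5.8532) = 5.8532%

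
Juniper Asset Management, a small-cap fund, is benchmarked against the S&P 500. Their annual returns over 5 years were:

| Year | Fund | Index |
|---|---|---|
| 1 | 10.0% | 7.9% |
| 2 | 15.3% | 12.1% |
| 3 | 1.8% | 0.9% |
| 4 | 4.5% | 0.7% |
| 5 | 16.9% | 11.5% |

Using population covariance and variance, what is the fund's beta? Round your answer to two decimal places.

r̄p = 9.7000%,  r̄m = 6.6200%
Cov = Σ(rp − r̄p)(rm − r̄m) / 5 = 28.4360
Var(rm) = Σ(rm − r̄m)² / 5 = 24.6496
β = Cov / Var = 28.4360 / 24.6496 = 1.1536

1.15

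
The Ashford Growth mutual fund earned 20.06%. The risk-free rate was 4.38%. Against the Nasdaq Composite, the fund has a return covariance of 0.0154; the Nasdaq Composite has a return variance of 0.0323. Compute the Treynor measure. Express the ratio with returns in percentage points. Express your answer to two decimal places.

32.89

β = Cov / Var = 0.0154 / 0.0323 = 0.4768
Treynor = (Rp − Rf) / β = (20.06% − 4.38%) / 0.4768 = 15.68 / 0.4768 = 32.8859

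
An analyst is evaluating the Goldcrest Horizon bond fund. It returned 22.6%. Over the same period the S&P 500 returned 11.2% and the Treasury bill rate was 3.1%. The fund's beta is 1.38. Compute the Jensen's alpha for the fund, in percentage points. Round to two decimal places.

8.32

CAPM expected return = Rf + β(Rm − Rf) = 3.1% + 1.38 × (11.2% − 3.1%) = 3.1 + 1.38 × 8.10 = 14.2780%
Jensen's α = Rp − E[R] = 22.6% − 14.2780% = 8.3220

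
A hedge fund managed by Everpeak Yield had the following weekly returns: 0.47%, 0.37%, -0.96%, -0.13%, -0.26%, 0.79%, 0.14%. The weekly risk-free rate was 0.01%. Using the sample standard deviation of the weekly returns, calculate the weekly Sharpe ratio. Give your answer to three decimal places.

0.087

r̄ = (0.47 + 0.37 − 0.96 − 0.13 − 0.26 + 0.79 + 0.14) / 7 = 0.0600%
Sample σ = √[Σ(r − r̄)² / 6] = √[1.9824 / 6] = √0.3304 = 0.5748%
Sharpe = (r̄ − rf) / σ = (0.0600 − 0.01) / 0.5748 = 0.0500 / 0.5748 = 0.0870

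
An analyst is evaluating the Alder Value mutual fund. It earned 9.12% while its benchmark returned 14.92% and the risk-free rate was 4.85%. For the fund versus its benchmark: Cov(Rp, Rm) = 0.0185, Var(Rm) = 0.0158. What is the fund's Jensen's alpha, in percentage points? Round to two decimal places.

-7.52

β = Cov / Var = 0.0185 / 0.0158 = 1.1709
E[R] = Rf + β(Rm − Rf) = 4.85% + 1.1709 × (14.92% − 4.85%) = 16.6410%
α = Rp − E[R] = 9.12% − 16.6410% = -7.5210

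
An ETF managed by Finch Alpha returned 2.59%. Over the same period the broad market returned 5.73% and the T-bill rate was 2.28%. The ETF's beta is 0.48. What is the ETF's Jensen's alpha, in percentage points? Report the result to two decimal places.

CAPM expected return = Rf + β(Rm − Rf) = 2.28% + 0.48 × (5.73% − 2.28%) = 2.28 + 0.48 × 3.45 = 3.9360%
Jensen's α = Rp − E[R] = 2.59% − 3.9360% = -1.3460

-1.35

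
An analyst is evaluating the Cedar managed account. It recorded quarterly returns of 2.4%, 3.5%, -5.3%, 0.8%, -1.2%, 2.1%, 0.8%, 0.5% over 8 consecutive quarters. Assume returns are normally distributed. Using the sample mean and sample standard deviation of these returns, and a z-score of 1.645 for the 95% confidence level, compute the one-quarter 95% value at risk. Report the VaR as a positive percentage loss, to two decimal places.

4.03

r̄ = (2.4 + 3.5 − 5.3 + 0.8 − 1.2 + 2.1 + 0.8 + 0.5) / 8 = 0.4500%
Sample σ = √[Σ(r − r̄)² / 7] = √[51.8600 / 7] = √7.4086 = 2.7219%
VaR = −(r̄ − z·σ) = −(0.4500 − 1.645 × 2.7219) = −(-4.0275) = 4.0275%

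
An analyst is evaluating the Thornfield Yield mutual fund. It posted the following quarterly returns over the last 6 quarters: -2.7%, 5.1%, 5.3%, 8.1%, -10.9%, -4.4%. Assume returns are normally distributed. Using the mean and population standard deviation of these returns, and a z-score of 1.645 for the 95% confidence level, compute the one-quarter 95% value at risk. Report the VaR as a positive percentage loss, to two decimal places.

μ = (-2.7 + 5.1 + 5.3 + 8.1 − 10.9 − 4.4) / 6 = 0.0833%
Σ(r − μ)² = 265.1283; population σ = √(265.1283/6) = 6.6474%
VaR = −(μ − z·σ) = −(0.0833 − 1.645 × 6.6474) = −(-10.8517) = 10.8517%

10.85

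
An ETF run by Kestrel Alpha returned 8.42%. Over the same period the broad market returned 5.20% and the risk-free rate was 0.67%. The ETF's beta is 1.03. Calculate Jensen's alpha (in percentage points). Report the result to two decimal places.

3.08

CAPM expected return = Rf + β(Rm − Rf) = 0.67% + 1.03 × (5.20% − 0.67%) = 0.67 + 1.03 × 4.53 = 5.3359%
Jensen's α = Rp − E[R] = 8.42% − 5.3359% = 3.0841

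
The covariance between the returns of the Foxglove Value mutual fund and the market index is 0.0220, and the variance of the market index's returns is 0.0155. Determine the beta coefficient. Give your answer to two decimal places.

1.42

β = Cov(Rp, Rm) / Var(Rm) = 0.0220 / 0.0155 = 1.4194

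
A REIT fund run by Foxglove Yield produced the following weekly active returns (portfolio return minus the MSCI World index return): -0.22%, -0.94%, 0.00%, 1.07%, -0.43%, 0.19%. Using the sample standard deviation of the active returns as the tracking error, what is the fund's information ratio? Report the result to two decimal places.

-0.08

r̄ = (-0.22 − 0.94 + 0 + 1.07 − 0.43 + 0.19) / 6 = -0.0550%
Sample std dev = √[2.2798 / 5] = 0.6752%
IR = r̄ / tracking error = -0.0550 / 0.6752 = -0.0815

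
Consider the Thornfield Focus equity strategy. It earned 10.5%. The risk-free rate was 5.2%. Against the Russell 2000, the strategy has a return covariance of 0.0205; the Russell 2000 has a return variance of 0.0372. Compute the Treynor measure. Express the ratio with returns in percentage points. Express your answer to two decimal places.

β = Cov / Var = 0.0205 / 0.0372 = 0.5511
Treynor = (Rp − Rf) / β = (10.5% − 5.2%) / 0.5511 = 5.30 / 0.5511 = 9.6171

9.62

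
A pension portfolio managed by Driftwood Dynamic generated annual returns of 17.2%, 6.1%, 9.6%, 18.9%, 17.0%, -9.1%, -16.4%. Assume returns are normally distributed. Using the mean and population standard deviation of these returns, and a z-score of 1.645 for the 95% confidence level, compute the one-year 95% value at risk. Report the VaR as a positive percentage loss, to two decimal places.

r̄ = (17.2 + 6.1 + 9.6 + 18.9 + 17 − 9.1 − 16.4) / 7 = 43.30 / 7 = 6.1857%
Population std dev = √[1155.3486 / 7] = 12.8472%
VaR = −(r̄ − z·σ) = −(6.1857 − 1.645 × 12.8472) = −(-14.9479) = 14.9479%

14.95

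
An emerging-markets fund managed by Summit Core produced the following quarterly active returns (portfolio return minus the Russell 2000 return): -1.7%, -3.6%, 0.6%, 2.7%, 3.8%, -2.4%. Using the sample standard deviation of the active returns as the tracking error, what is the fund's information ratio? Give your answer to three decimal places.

-0.034

μ = (-1.7 − 3.6 + 0.6 + 2.7 + 3.8 − 2.4) / 6 = -0.60 / 6 = -0.1000%
Σ(r − μ)² = (-1.7 − (-0.1000))² + (-3.6 − (-0.1000))² + (0.6 − (-0.1000))² + … = 43.6400
sample σ = √(43.6400 / 5) = √8.7280 = 2.9543%
IR = μ / tracking error = -0.1000 / 2.9543 = -0.0338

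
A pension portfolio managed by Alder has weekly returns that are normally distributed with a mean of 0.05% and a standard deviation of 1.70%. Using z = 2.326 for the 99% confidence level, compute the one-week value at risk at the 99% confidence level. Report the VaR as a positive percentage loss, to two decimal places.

VaR (as % loss) = −(μ − z·σ) = −(0.05% − 2.326 × 1.70%) = −(-3.9042%) = 3.9042%

3.90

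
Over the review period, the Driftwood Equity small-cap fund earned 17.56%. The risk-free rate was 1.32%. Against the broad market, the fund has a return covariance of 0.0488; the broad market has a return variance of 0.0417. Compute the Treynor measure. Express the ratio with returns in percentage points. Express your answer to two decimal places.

13.88

β = Cov / Var = 0.0488 / 0.0417 = 1.1703
Treynor = (Rp − Rf) / β = (17.56% − 1.32%) / 1.1703 = 16.24 / 1.1703 = 13.8768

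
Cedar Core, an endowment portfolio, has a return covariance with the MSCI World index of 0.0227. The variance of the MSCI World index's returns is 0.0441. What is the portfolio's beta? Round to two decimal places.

β = Cov(Rp, Rm) / Var(Rm) = 0.0227 / 0.0441 = 0.5147

0.51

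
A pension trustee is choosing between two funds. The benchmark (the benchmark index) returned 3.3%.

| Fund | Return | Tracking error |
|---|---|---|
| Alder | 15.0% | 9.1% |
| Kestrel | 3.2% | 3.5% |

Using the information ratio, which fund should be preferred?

Alder: IR = (15.0% − 3.3%) / 9.1% = 1.286
Kestrel: IR = (3.2% − 3.3%) / 3.5% = -0.029
Highest: Alder (1.286).

Alder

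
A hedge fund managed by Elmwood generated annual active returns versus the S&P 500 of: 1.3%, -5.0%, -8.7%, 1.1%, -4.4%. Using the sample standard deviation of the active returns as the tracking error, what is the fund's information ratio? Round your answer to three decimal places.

-0.732

Mean return μ = -15.70 / 5 = -3.1400%
Σ(r − μ)² = (1.3 − (-3.1400))² + (-5 − (-3.1400))² + … = 73.6520
σ = √[73.6520 / 4] = 4.2910%
IR = μ / tracking error = -3.1400 / 4.2910 = -0.7318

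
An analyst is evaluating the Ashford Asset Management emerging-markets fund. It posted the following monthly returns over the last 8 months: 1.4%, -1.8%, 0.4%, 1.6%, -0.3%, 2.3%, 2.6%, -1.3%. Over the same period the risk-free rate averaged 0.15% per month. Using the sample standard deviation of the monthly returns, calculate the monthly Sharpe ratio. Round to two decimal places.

Mean return μ = 4.90 / 8 = 0.6125%
Sample std dev = √[18.7488 / 7] = 1.6366%
Sharpe = (μ − rf) / σ = (0.6125 − 0.15) / 1.6366 = 0.4625 / 1.6366 = 0.2826

0.28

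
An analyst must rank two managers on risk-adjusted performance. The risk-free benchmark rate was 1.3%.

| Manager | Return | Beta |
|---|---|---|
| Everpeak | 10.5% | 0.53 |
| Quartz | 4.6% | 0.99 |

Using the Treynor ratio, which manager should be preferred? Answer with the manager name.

Everpeak: Treynor = (10.5% − 1.3%) / 0.53 = 17.358
Quartz: Treynor = (4.6% − 1.3%) / 0.99 = 3.333
Highest: Everpeak (17.358).

Everpeak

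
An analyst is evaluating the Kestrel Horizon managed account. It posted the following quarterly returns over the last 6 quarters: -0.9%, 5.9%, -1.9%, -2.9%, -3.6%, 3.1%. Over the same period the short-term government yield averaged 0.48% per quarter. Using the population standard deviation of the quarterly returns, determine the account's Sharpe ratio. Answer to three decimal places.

-0.155

Mean return r̄ = -0.30 / 6 = -0.0500%
Σ(r − r̄)² = (-0.9 − (-0.0500))² + (5.9 − (-0.0500))² + (-1.9 − (-0.0500))² + … = 70.1950
σ = √[70.1950 / 6] = 3.4204%
Sharpe = (r̄ − rf) / σ = (-0.0500 − 0.48) / 3.4204 = -0.5300 / 3.4204 = -0.1550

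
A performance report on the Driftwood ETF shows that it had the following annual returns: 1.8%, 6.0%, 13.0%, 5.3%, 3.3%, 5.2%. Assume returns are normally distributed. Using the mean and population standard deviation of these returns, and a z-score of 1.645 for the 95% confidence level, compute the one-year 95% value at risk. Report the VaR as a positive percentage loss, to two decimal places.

0.04

μ = (1.8 + 6 + 13 + 5.3 + 3.3 + 5.2) / 6 = 5.7667%
Σ(r − μ)² = 74.7333; population σ = √(74.7333/6) = 3.5292%
VaR = −(μ − z·σ) = −(5.7667 − 1.645 × 3.5292) = −(-0.0388) = 0.0388%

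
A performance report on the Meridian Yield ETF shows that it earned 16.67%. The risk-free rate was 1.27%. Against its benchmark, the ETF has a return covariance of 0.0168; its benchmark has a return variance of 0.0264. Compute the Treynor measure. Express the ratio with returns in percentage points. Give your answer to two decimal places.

β = Cov / Var = 0.0168 / 0.0264 = 0.6364
Treynor = (Rp − Rf) / β = (16.67% − 1.27%) / 0.6364 = 15.40 / 0.6364 = 24.1986

24.20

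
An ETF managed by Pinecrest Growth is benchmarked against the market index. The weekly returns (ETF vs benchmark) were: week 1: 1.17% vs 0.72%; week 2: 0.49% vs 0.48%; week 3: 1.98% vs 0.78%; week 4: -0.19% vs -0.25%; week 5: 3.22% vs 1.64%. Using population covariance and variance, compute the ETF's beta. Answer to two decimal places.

r̄p = 1.3340%,  r̄m = 0.6740%
Cov = Σ(rp − r̄p)(rm − r̄m) / 5 = 0.6909
Var(rm) = Σ(rm − r̄m)² / 5 = 0.3676
β = Cov / Var = 0.6909 / 0.3676 = 1.8795

1.88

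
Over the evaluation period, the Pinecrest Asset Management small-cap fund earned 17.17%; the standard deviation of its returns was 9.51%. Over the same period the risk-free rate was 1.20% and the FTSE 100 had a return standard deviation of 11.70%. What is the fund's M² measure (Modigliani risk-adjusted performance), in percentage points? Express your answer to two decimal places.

Sharpe = (Rp − Rf) / σp = (17.17% − 1.20%) / 9.51% = 1.6793
M² = Rf + Sharpe × σm = 1.20% + 1.6793 × 11.70% = 20.8478%

20.85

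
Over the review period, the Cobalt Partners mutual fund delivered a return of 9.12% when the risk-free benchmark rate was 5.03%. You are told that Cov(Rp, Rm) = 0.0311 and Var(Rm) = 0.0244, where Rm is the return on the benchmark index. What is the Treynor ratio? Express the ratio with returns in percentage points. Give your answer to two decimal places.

3.21

β = Cov / Var = 0.0311 / 0.0244 = 1.2746
Treynor = (Rp − Rf) / β = (9.12% − 5.03%) / 1.2746 = 4.09 / 1.2746 = 3.2088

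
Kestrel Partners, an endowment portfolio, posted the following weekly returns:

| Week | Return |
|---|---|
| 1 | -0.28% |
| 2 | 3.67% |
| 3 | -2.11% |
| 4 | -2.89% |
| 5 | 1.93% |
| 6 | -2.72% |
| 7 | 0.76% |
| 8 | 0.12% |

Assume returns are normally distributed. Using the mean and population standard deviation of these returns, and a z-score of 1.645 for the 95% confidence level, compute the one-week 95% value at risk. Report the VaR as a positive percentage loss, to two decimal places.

μ = (-0.28 + 3.67 − 2.11 − 2.89 + 1.93 − 2.72 + 0.76 + 0.12) / 8 = -0.1900%
Population σ = √[Σ(r − μ)² / 8] = √[37.7780 / 8] = √4.7223 = 2.1731%
VaR = −(μ − z·σ) = −(-0.1900 − 1.645 × 2.1731) = −(-3.7647) = 3.7647%

3.76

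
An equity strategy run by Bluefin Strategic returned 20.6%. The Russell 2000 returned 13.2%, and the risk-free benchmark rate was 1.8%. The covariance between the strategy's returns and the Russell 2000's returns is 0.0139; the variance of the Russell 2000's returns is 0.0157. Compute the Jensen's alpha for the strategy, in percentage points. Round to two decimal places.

8.71

β = Cov / Var = 0.0139 / 0.0157 = 0.8854
E[R] = Rf + β(Rm − Rf) = 1.8% + 0.8854 × (13.2% − 1.8%) = 11.8936%
α = Rp − E[R] = 20.6% − 11.8936% = 8.7064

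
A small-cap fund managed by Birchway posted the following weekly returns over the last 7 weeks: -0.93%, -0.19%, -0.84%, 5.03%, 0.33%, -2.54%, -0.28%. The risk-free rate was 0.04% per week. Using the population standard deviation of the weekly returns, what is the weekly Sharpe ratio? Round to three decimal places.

0.020

r̄ = (-0.93 − 0.19 − 0.84 + 5.03 + 0.33 − 2.54 − 0.28) / 7 = 0.0829%
Σ(r − r̄)² = (-0.93 − 0.0829)² + (-0.19 − 0.0829)² + (-0.84 − 0.0829)² + … = 33.4983
σ = √[33.4983 / 7] = 2.1876%
Sharpe = (r̄ − rf) / σ = (0.0829 − 0.04) / 2.1876 = 0.0429 / 2.1876 = 0.0196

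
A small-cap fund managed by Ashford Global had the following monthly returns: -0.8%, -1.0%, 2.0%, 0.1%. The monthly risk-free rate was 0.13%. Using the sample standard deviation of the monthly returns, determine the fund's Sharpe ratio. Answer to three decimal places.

Mean return μ = 0.30 / 4 = 0.0750%
Sample σ = √[Σ(r − μ)² / 3] = √[5.6275 / 3] = √1.8758 = 1.3696%
Sharpe = (μ − rf) / σ = (0.0750 − 0.13) / 1.3696 = -0.0550 / 1.3696 = -0.0402

-0.040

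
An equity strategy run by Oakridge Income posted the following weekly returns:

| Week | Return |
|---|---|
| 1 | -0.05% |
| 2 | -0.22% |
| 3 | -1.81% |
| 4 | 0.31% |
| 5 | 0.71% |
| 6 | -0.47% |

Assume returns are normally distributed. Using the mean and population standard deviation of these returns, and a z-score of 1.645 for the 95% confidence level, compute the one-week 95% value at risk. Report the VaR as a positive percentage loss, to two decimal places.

1.56

μ = (-0.05 − 0.22 − 1.81 + 0.31 + 0.71 − 0.47) / 6 = -0.2550%
Population std dev = √[3.7580 / 6] = 0.7914%
VaR = −(μ − z·σ) = −(-0.2550 − 1.645 × 0.7914) = −(-1.5569) = 1.5569%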